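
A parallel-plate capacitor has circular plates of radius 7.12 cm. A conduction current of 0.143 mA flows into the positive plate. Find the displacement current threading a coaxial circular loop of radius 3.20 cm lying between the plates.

By continuity the displacement current in the gap matches the conduction current: I_d = 1.43×10^-4 A.
Through an area πr² the displacement current is I_d·(πr²/πR²) = I_d (r/R)² = 2.89×10^-5 A.

2.89×10^-5 A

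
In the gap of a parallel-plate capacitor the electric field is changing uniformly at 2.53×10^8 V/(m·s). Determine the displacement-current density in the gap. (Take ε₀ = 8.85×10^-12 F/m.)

2.24×10^-3 A/m²

J_d = ε₀ ∂E/∂t, so J_d = 2.24×10^-3 A/m².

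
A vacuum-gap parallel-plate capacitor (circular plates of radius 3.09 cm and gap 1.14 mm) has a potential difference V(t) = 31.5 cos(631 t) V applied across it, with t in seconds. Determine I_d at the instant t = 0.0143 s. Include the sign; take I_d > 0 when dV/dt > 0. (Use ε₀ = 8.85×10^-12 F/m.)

C = ε₀A/d = (8.85×10^-12)(3.000×10^-3)/(1.14×10^-3) = 2.329×10^-11 F. dV/dt = V₀ω·−sin(ωt); at ωt = 9.0233 rad this factor is -0.3908.
I_d = C dV/dt = (2.329×10^-11)(31.5)(631)(-0.3908) = -1.81×10^-7 A.

-1.81×10^-7 A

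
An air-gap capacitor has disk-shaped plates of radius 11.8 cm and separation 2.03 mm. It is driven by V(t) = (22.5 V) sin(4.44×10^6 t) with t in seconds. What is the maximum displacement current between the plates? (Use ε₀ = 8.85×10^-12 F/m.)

The displacement current equals the conduction current C dV/dt, which peaks at C V₀ ω.
With C = ε₀A/d = (8.85×10^-12)(0.04374)/(2.03×10^-3) = 1.907×10^-10 F and ω = 4.44×10^6 rad/s, I_d,max = (1.907×10^-10)(22.5)(4.44×10^6) = 0.0191 A.

0.0191 A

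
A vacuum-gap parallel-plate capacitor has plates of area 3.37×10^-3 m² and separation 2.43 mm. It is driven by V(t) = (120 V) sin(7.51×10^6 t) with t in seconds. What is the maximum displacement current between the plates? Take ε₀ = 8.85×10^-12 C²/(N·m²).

0.0111 A

The displacement current equals the conduction current C dV/dt, which peaks at C V₀ ω.
With C = ε₀A/d = (8.85×10^-12)(3.37×10^-3)/(2.43×10^-3) = 1.227×10^-11 F and ω = 7.51×10^6 rad/s, I_d,max = (1.227×10^-11)(120)(7.51×10^6) = 0.0111 A.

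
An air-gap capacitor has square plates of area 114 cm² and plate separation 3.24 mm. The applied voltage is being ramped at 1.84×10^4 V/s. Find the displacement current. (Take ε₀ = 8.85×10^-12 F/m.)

5.73×10^-7 A

E = V/d so dE/dt = (dV/dt)/d = 5.679×10^6 V/(m·s), and I_d = ε₀ A dE/dt = (8.85×10^-12)(0.0114)(5.679×10^6) = 5.73×10^-7 A.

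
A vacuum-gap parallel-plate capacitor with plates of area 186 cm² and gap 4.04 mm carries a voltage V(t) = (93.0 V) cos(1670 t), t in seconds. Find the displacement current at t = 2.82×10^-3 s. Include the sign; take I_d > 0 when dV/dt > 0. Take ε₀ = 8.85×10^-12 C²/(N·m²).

dV/dt = (93.0)(1670)·−sin(4.7094) = 1.553×10^5 V/s.
I_d = C dV/dt with C = ε₀A/d = (8.85×10^-12)(0.0186)/(4.04×10^-3) = 4.075×10^-11 F, so I_d = (4.075×10^-11)(1.553×10^5) = 6.33×10^-6 A.

6.33×10^-6 A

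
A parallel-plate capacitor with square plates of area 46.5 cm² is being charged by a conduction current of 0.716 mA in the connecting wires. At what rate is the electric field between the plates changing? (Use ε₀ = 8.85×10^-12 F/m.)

Charge continuity gives I_d = I = 7.16×10^-4 A between the plates.
Then dE/dt = I_d/(ε₀A) = 1.74×10^10 V/(m·s).

1.74×10^10 V/(m·s)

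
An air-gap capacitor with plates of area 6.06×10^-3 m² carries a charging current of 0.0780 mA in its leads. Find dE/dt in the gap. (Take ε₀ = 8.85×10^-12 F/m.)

By continuity, I_d in the gap equals the 0.0780 mA flowing in the wire.
Then dE/dt = I_d/(ε₀A) = 1.45×10^9 V/(m·s).

1.45×10^9 V/(m·s)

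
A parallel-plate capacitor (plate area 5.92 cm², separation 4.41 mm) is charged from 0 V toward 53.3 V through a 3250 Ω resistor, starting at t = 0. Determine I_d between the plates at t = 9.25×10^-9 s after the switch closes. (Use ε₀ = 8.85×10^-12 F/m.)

1.49×10^-3 A

C = ε₀A/d = (8.85×10^-12)(5.92×10^-4)/(4.41×10^-3) = 1.188×10^-12 F, so τ = RC = 3.861×10^-9 s.
The conduction current is I(t) = (V₀/R) e^(−t/τ), and the displacement current between the plates equals it.
t/τ = 2.396; I_d = (53.3/3250) · e^(−2.396) = (0.01640)(0.09108) = 1.49×10^-3 A.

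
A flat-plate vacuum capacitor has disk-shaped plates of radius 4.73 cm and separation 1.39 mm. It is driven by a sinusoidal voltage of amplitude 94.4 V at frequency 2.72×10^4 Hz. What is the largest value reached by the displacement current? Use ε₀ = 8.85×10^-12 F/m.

7.22×10^-4 A

The displacement current equals the conduction current C dV/dt, which peaks at C V₀ ω.
With C = ε₀A/d = (8.85×10^-12)(7.029×10^-3)/(1.39×10^-3) = 4.475×10^-11 F and ω = 2πf = 1.709×10^5 rad/s, I_d,max = (4.475×10^-11)(94.4)(1.709×10^5) = 7.22×10^-4 A.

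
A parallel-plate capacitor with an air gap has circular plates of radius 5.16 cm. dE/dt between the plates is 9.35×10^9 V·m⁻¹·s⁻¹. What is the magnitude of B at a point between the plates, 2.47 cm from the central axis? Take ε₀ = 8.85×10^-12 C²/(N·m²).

Through the whole plate area (πR² = 8.365×10^-3 m²), I_d = ε₀ πR² dE/dt = 6.922×10^-4 A.
An Ampèrian loop of radius r encloses a fraction (r/R)² of I_d. Then B·2πr = μ₀ I_d (r/R)², giving B = μ₀ I_d r/(2πR²) = 1.28×10^-9 T.

1.28×10^-9 T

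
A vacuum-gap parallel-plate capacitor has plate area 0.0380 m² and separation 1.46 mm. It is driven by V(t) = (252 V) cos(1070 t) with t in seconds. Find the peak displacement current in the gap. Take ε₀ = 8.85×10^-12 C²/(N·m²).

6.21×10^-5 A

C = ε₀A/d = (8.85×10^-12)(0.0380)/(1.46×10^-3) = 2.303×10^-10 F; ω = 1070 rad/s.
I_d = C dV/dt, so |I_d|_max = C V₀ ω = (2.303×10^-10)(252)(1070) = 6.21×10^-5 A.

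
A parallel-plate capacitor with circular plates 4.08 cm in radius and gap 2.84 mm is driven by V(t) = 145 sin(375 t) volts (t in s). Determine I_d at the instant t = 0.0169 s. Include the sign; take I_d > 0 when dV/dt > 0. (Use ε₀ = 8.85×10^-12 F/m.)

8.85×10^-7 A

C = ε₀A/d = (8.85×10^-12)(5.230×10^-3)/(2.84×10^-3) = 1.630×10^-11 F. dV/dt = V₀ω·cos(ωt); at ωt = 6.3375 rad this factor is 0.9985.
I_d = C dV/dt = (1.630×10^-11)(145)(375)(0.9985) = 8.85×10^-7 A.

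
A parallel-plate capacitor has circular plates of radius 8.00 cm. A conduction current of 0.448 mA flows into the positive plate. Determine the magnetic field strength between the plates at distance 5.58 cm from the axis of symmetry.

7.81×10^-10 T

No conduction current crosses the gap, so I_d there equals the 4.48×10^-4 A in the leads.
An Ampèrian loop of radius r encloses a fraction (r/R)² of I_d. Then B·2πr = μ₀ I_d (r/R)², giving B = μ₀ I_d r/(2πR²) = 7.81×10^-10 T.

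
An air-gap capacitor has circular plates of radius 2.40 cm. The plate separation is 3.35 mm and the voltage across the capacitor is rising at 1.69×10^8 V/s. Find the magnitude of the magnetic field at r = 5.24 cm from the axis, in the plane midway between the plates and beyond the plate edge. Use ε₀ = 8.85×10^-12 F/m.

With E = V/d, dE/dt = 5.045×10^10 V/(m·s) and πR² = 1.810×10^-3 m², giving I_d = ε₀ πR² dE/dt = 8.081×10^-4 A.
With r > R the enclosed displacement current is the full I_d; B = μ₀ I_d / (2πr) = 3.08×10^-9 T.

3.08×10^-9 T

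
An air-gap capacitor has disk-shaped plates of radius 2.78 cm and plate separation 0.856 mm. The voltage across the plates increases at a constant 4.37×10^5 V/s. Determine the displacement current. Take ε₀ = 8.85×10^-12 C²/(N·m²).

The displacement current equals the charging current C dV/dt. With C = ε₀A/d = (8.85×10^-12)(2.428×10^-3)/(8.56×10^-4) = 2.510×10^-11 F, I_d = (2.510×10^-11)(4.37×10^5) = 1.10×10^-5 A.

1.10×10^-5 A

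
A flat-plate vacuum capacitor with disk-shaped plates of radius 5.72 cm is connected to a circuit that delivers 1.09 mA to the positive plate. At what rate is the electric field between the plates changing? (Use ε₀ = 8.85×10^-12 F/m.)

By continuity, I_d in the gap equals the 1.09 mA flowing in the wire.
Then dE/dt = I_d/(ε₀A) = 1.20×10^10 V/(m·s).

1.20×10^10 V/(m·s)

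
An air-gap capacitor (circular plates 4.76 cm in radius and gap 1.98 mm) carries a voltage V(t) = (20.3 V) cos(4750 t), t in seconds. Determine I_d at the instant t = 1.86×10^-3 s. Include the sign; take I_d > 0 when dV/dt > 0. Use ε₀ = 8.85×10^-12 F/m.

dV/dt = (20.3)(4750)·−sin(8.835) = -5.363×10^4 V/s.
I_d = C dV/dt with C = ε₀A/d = (8.85×10^-12)(7.118×10^-3)/(1.98×10^-3) = 3.182×10^-11 F, so I_d = (3.182×10^-11)(-5.363×10^4) = -1.71×10^-6 A.

-1.71×10^-6 A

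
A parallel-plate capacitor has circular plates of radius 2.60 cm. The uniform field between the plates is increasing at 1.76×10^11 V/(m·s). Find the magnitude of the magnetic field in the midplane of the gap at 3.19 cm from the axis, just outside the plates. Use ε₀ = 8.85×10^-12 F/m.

2.07×10^-8 T

Total displacement current: I_d = ε₀(πR²)(dE/dt) = (8.85×10^-12)(2.124×10^-3)(1.76×10^11) = 3.308×10^-3 A.
With r > R the enclosed displacement current is the full I_d; B = μ₀ I_d / (2πr) = 2.07×10^-8 T.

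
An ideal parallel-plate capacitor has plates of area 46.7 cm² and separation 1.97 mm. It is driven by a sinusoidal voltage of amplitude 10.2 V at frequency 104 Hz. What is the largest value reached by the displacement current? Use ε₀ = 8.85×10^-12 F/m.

C = ε₀A/d = (8.85×10^-12)(4.67×10^-3)/(1.97×10^-3) = 2.098×10^-11 F; ω = 2πf = 653.5 rad/s.
I_d = C dV/dt, so |I_d|_max = C V₀ ω = (2.098×10^-11)(10.2)(653.5) = 1.40×10^-7 A.

1.40×10^-7 A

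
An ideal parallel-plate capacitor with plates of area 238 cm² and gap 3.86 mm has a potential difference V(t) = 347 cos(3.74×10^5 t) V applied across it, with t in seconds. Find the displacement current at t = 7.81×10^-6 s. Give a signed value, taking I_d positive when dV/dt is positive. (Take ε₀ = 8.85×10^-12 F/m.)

C = ε₀A/d = (8.85×10^-12)(0.0238)/(3.86×10^-3) = 5.457×10^-11 F. dV/dt = V₀ω·−sin(ωt); at ωt = 2.92094 rad this factor is -0.2189.
I_d = C dV/dt = (5.457×10^-11)(347)(3.74×10^5)(-0.2189) = -1.55×10^-3 A.

-1.55×10^-3 A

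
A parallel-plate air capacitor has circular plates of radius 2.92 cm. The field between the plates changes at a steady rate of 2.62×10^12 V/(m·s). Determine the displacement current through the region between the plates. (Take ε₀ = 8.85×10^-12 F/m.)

0.0621 A

With a uniform field, Φ_E = EA, so I_d = ε₀ A dE/dt = 0.0621 A.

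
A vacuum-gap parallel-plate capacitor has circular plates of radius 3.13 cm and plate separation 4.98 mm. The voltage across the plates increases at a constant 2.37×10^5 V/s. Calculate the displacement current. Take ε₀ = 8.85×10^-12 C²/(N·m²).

1.30×10^-6 A

E = V/d so dE/dt = (dV/dt)/d = 4.759×10^7 V/(m·s), and I_d = ε₀ A dE/dt = (8.85×10^-12)(3.078×10^-3)(4.759×10^7) = 1.30×10^-6 A.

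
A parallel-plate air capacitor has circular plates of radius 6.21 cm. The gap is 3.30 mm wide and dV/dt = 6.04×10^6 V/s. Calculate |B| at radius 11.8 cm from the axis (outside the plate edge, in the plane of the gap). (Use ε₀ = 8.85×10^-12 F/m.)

With E = V/d, dE/dt = 1.830×10^9 V/(m·s) and πR² = 0.01212 m², giving I_d = ε₀ πR² dE/dt = 1.963×10^-4 A.
With r > R the enclosed displacement current is the full I_d; B = μ₀ I_d / (2πr) = 3.33×10^-10 T.

3.33×10^-10 T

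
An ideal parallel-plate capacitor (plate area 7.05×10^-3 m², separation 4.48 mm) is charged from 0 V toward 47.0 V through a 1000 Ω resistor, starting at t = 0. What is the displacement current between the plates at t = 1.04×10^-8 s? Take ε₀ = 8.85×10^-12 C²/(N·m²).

0.0223 A

C = ε₀A/d = (8.85×10^-12)(7.05×10^-3)/(4.48×10^-3) = 1.393×10^-11 F, so τ = RC = 1.393×10^-8 s.
The conduction current is I(t) = (V₀/R) e^(−t/τ), and the displacement current between the plates equals it.
t/τ = 0.7466; I_d = (47.0/1000) · e^(−0.7466) = (0.04700)(0.4740) = 0.0223 A.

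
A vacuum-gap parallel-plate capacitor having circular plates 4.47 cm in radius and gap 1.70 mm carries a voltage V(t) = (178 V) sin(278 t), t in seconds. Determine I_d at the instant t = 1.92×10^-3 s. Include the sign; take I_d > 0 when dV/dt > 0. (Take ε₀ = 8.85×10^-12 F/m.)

dE/dt = (V₀ω/d)·cos(ωt) with ωt = 0.53376 rad: (178)(278)(0.8609)/(1.70×10^-3) = 2.506×10^7 V/(m·s).
I_d = ε₀ A dE/dt = (8.85×10^-12)(6.277×10^-3)(2.506×10^7) = 1.39×10^-6 A.

1.39×10^-6 A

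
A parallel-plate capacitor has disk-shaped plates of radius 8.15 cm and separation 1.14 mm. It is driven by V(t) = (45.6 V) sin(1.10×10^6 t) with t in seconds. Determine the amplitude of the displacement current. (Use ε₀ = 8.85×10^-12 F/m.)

The displacement current equals the conduction current C dV/dt, which peaks at C V₀ ω.
With C = ε₀A/d = (8.85×10^-12)(0.02087)/(1.14×10^-3) = 1.620×10^-10 F and ω = 1.10×10^6 rad/s, I_d,max = (1.620×10^-10)(45.6)(1.10×10^6) = 8.13×10^-3 A.

8.13×10^-3 A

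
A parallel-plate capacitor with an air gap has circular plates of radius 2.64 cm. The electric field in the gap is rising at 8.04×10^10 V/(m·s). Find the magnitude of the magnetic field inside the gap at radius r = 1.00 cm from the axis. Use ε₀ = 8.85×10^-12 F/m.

4.47×10^-9 T

I_d = ε₀ dΦ_E/dt = ε₀ πR² (dE/dt) = (8.85×10^-12)(2.190×10^-3)(8.04×10^10) = 1.558×10^-3 A through the full plate area.
∮B·dl = μ₀ I_d,enc with I_d,enc = I_d r²/R² = 2.235×10^-4 A; so B = μ₀ I_d,enc/(2πr) = 4.47×10^-9 T.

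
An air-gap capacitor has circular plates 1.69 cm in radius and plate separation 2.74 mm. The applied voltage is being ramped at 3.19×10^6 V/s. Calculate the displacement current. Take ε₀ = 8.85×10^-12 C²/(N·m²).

E = V/d so dE/dt = (dV/dt)/d = 1.164×10^9 V/(m·s), and I_d = ε₀ A dE/dt = (8.85×10^-12)(8.973×10^-4)(1.164×10^9) = 9.24×10^-6 A.

9.24×10^-6 A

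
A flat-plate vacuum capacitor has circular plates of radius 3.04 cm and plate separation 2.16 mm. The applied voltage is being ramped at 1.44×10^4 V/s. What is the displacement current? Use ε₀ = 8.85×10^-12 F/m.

1.71×10^-7 A

C = ε₀A/d = (8.85×10^-12)(2.903×10^-3)/(2.16×10^-3) = 1.189×10^-11 F.
I_d = C dV/dt = (1.189×10^-11)(1.44×10^4) = 1.71×10^-7 A.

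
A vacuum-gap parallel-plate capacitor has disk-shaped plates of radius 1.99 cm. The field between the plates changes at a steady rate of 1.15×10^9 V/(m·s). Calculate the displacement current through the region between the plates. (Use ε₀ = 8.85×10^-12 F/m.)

1.27×10^-5 A

I_d = ε₀ A (dE/dt) = (8.85×10^-12)(1.244×10^-3 m²)(1.15×10^9) = 1.27×10^-5 A.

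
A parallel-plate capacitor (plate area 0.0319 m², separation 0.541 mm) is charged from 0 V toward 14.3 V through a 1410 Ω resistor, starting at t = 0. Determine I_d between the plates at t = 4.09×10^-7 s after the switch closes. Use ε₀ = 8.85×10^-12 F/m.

C = ε₀A/d = (8.85×10^-12)(0.0319)/(5.41×10^-4) = 5.218×10^-10 F, so τ = RC = 7.357×10^-7 s.
The conduction current is I(t) = (V₀/R) e^(−t/τ), and the displacement current between the plates equals it.
t/τ = 0.5559; I_d = (14.3/1410) · e^(−0.5559) = (0.01014)(0.5736) = 5.82×10^-3 A.

5.82×10^-3 A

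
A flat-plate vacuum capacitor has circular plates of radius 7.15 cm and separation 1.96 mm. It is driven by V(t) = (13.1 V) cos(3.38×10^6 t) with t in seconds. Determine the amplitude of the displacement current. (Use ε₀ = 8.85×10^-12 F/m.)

3.21×10^-3 A

(dE/dt)_max = V₀ω/d = 2.259×10^10 V/(m·s); ω = 3.38×10^6 rad/s.
I_d,max = ε₀ A (dE/dt)_max = (8.85×10^-12)(0.01606)(2.259×10^10) = 3.21×10^-3 A.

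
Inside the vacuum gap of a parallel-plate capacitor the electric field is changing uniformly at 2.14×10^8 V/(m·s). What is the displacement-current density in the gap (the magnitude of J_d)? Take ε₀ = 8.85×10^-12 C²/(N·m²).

The displacement-current density is ε₀ ∂E/∂t = (8.85×10^-12)(2.14×10^8) = 1.89×10^-3 A/m².

1.89×10^-3 A/m²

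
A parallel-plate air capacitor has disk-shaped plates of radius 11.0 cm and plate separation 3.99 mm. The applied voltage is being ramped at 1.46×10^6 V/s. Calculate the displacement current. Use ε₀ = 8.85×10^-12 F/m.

1.23×10^-4 A

The field between the plates is E = V/d, so dE/dt = (1.46×10^6)/(3.99×10^-3 m) = 3.659×10^8 V/(m·s).
I_d = ε₀ A (dE/dt) = (8.85×10^-12)(0.03801)(3.659×10^8) = 1.23×10^-4 A.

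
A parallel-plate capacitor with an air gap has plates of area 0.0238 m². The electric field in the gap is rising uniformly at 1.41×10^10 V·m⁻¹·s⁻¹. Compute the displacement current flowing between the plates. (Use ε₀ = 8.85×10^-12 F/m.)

The displacement current is ε₀ times dΦ_E/dt = ε₀ A dE/dt = (8.85×10^-12)(0.0238)(1.41×10^10) = 2.97×10^-3 A.

2.97×10^-3 A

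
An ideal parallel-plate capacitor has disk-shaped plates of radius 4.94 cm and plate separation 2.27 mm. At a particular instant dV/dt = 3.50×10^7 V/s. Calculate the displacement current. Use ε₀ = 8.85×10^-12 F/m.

1.05×10^-3 A

The displacement current equals the charging current C dV/dt. With C = ε₀A/d = (8.85×10^-12)(7.667×10^-3)/(2.27×10^-3) = 2.989×10^-11 F, I_d = (2.989×10^-11)(3.50×10^7) = 1.05×10^-3 A.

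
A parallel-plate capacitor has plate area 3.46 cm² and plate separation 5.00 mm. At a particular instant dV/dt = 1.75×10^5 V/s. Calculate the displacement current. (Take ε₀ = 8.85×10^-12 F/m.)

E = V/d so dE/dt = (dV/dt)/d = 3.500×10^7 V/(m·s), and I_d = ε₀ A dE/dt = (8.85×10^-12)(3.46×10^-4)(3.500×10^7) = 1.07×10^-7 A.

1.07×10^-7 A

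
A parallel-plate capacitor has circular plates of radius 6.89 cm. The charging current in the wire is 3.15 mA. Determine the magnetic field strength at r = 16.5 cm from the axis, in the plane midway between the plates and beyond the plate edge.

3.82×10^-9 T

By continuity the displacement current in the gap matches the conduction current: I_d = 3.15×10^-3 A.
With r > R the enclosed displacement current is the full I_d; B = μ₀ I_d / (2πr) = 3.82×10^-9 T.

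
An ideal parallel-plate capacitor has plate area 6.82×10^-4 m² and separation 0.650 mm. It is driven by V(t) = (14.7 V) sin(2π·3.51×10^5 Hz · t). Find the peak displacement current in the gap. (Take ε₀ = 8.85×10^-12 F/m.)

C = ε₀A/d = (8.85×10^-12)(6.82×10^-4)/(6.50×10^-4) = 9.286×10^-12 F; ω = 2πf = 2.205×10^6 rad/s.
I_d = C dV/dt, so |I_d|_max = C V₀ ω = (9.286×10^-12)(14.7)(2.205×10^6) = 3.01×10^-4 A.

3.01×10^-4 A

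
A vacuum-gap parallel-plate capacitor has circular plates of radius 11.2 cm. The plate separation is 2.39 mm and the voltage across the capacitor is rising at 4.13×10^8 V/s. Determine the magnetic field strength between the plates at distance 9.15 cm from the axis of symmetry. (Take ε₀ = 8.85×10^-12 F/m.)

With E = V/d, dE/dt = 1.728×10^11 V/(m·s) and πR² = 0.03941 m², giving I_d = ε₀ πR² dE/dt = 0.06027 A.
An Ampèrian loop of radius r encloses a fraction (r/R)² of I_d. Then B·2πr = μ₀ I_d (r/R)², giving B = μ₀ I_d r/(2πR²) = 8.79×10^-8 T.

8.79×10^-8 T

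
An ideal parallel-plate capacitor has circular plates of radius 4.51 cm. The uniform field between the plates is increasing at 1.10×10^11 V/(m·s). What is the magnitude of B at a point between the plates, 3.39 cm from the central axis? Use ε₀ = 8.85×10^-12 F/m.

2.07×10^-8 T

Through the whole plate area (πR² = 6.390×10^-3 m²), I_d = ε₀ πR² dE/dt = 6.221×10^-3 A.
∮B·dl = μ₀ I_d,enc with I_d,enc = I_d r²/R² = 3.515×10^-3 A; so B = μ₀ I_d,enc/(2πr) = 2.07×10^-8 T.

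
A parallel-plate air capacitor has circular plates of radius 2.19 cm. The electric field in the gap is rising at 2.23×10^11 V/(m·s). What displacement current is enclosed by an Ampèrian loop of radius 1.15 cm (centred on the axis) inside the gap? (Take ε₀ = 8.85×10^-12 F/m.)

I_d = ε₀ dΦ_E/dt = ε₀ πR² (dE/dt) = (8.85×10^-12)(1.507×10^-3)(2.23×10^11) = 2.974×10^-3 A through the full plate area.
Through an area πr² the displacement current is I_d·(πr²/πR²) = I_d (r/R)² = 8.20×10^-4 A.

8.20×10^-4 A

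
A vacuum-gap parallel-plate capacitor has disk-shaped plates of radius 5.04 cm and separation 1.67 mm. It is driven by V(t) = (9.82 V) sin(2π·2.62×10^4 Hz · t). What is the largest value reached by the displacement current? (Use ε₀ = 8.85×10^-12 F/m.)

6.84×10^-5 A

C = ε₀A/d = (8.85×10^-12)(7.980×10^-3)/(1.67×10^-3) = 4.229×10^-11 F; ω = 2πf = 1.646×10^5 rad/s.
I_d = C dV/dt, so |I_d|_max = C V₀ ω = (4.229×10^-11)(9.82)(1.646×10^5) = 6.84×10^-5 A.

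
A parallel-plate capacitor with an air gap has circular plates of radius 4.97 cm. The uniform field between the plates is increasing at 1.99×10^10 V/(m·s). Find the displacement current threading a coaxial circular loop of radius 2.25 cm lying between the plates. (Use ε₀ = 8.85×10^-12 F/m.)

I_d = ε₀ dΦ_E/dt = ε₀ πR² (dE/dt) = (8.85×10^-12)(7.760×10^-3)(1.99×10^10) = 1.367×10^-3 A through the full plate area.
Since J_d is uniform, the enclosed fraction is (r/R)² = 0.2050, giving I_d,enc = 2.80×10^-4 A.

2.80×10^-4 A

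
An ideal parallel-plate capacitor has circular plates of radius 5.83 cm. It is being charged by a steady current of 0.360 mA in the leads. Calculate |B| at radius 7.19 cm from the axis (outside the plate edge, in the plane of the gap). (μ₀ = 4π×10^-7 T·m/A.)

1.00×10^-9 T

By continuity the displacement current in the gap matches the conduction current: I_d = 3.60×10^-4 A.
With r > R the enclosed displacement current is the full I_d; B = μ₀ I_d / (2πr) = 1.00×10^-9 T.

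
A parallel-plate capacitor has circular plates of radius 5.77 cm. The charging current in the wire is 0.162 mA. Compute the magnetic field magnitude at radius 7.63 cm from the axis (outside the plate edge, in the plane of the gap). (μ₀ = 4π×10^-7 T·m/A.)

4.25×10^-10 T

Between the plates the displacement current equals the wire current: I_d = 0.162 mA = 1.62×10^-4 A.
Outside the plates the loop encloses all of I_d, so B·2πr = μ₀ I_d and B = 4.25×10^-10 T.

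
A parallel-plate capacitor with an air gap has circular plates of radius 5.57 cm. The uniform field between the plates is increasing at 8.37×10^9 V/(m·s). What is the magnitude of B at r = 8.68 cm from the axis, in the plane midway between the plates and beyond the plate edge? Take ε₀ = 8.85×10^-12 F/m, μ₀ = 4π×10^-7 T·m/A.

1.66×10^-9 T

Through the whole plate area (πR² = 9.747×10^-3 m²), I_d = ε₀ πR² dE/dt = 7.220×10^-4 A.
Outside the plates the loop encloses all of I_d, so B·2πr = μ₀ I_d and B = 1.66×10^-9 T.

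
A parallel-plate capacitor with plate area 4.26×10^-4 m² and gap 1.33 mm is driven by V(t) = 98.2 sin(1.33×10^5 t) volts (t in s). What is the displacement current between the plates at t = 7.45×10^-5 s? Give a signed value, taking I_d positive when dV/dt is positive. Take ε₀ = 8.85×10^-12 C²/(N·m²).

dE/dt = (V₀ω/d)·cos(ωt) with ωt = 9.9085 rad: (98.2)(1.33×10^5)(-0.8853)/(1.33×10^-3) = -8.694×10^9 V/(m·s).
I_d = ε₀ A dE/dt = (8.85×10^-12)(4.26×10^-4)(-8.694×10^9) = -3.28×10^-5 A.

-3.28×10^-5 A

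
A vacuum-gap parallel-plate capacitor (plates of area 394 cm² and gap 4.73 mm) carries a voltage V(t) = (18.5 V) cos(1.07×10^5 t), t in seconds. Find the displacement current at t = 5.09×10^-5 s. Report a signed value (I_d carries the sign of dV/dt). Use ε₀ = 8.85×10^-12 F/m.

dV/dt = (18.5)(1.07×10^5)·−sin(5.4463) = 1.470×10^6 V/s.
I_d = C dV/dt with C = ε₀A/d = (8.85×10^-12)(0.0394)/(4.73×10^-3) = 7.372×10^-11 F, so I_d = (7.372×10^-11)(1.470×10^6) = 1.08×10^-4 A.

1.08×10^-4 A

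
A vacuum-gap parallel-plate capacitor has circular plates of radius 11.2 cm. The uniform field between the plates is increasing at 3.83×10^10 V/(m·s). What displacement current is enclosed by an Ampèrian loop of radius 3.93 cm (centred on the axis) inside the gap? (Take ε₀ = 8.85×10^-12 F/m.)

1.64×10^-3 A

Total displacement current: I_d = ε₀(πR²)(dE/dt) = (8.85×10^-12)(0.03941)(3.83×10^10) = 0.01336 A.
Through an area πr² the displacement current is I_d·(πr²/πR²) = I_d (r/R)² = 1.64×10^-3 A.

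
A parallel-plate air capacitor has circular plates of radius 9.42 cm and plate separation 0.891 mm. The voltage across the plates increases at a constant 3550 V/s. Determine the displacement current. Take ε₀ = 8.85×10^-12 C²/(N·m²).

9.83×10^-7 A

The field between the plates is E = V/d, so dE/dt = (3550)/(8.91×10^-4 m) = 3.984×10^6 V/(m·s).
I_d = ε₀ A (dE/dt) = (8.85×10^-12)(0.02788)(3.984×10^6) = 9.83×10^-7 A.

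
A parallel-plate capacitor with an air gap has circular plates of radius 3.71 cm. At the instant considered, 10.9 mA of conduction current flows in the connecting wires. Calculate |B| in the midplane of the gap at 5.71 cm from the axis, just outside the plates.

3.82×10^-8 T

No conduction current crosses the gap, so I_d there equals the 0.0109 A in the leads.
With r > R the enclosed displacement current is the full I_d; B = μ₀ I_d / (2πr) = 3.82×10^-8 T.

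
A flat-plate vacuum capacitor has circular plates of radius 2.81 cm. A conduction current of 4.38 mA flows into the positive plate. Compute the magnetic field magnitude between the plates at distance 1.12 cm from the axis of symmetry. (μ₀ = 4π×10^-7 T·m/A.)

1.24×10^-8 T

By continuity the displacement current in the gap matches the conduction current: I_d = 4.38×10^-3 A.
∮B·dl = μ₀ I_d,enc with I_d,enc = I_d r²/R² = 6.958×10^-4 A; so B = μ₀ I_d,enc/(2πr) = 1.24×10^-8 T.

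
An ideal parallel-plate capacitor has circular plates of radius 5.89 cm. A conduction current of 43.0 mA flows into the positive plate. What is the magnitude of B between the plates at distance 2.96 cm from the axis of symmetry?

7.34×10^-8 T

By continuity the displacement current in the gap matches the conduction current: I_d = 0.0430 A.
An Ampèrian loop of radius r encloses a fraction (r/R)² of I_d. Then B·2πr = μ₀ I_d (r/R)², giving B = μ₀ I_d r/(2πR²) = 7.34×10^-8 T.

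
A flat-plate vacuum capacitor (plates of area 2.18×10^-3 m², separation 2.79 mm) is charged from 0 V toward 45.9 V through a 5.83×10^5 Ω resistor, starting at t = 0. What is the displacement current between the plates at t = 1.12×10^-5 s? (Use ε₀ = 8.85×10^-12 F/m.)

4.89×10^-6 A

With C = ε₀A/d = (8.85×10^-12)(2.18×10^-3)/(2.79×10^-3) = 6.915×10^-12 F, the time constant is τ = RC = 4.031×10^-6 s, so t/τ = 2.778 and e^(−t/τ) = 0.06216.
I_d = I_cond = (V₀/R) e^(−t/τ) = (7.873×10^-5)(0.06216) = 4.89×10^-6 A.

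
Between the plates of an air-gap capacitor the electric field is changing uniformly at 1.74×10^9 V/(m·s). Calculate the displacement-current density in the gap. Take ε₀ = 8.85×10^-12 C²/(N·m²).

J_d = ε₀ dE/dt = (8.85×10^-12)(1.74×10^9) = 0.0154 A/m².

0.0154 A/m²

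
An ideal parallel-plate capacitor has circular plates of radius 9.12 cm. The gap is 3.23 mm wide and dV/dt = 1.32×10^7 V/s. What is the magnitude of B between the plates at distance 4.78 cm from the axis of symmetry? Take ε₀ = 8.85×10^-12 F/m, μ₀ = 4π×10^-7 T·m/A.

1.09×10^-9 T

I_d = C dV/dt with C = ε₀πR²/d = 7.159×10^-11 F, so I_d = (7.159×10^-11)(1.32×10^7) = 9.450×10^-4 A.
An Ampèrian loop of radius r encloses a fraction (r/R)² of I_d. Then B·2πr = μ₀ I_d (r/R)², giving B = μ₀ I_d r/(2πR²) = 1.09×10^-9 T.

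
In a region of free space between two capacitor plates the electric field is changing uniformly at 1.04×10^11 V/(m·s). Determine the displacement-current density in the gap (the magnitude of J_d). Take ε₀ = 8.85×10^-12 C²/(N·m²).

J_d = ε₀ dE/dt = (8.85×10^-12)(1.04×10^11) = 0.920 A/m².

0.920 A/m²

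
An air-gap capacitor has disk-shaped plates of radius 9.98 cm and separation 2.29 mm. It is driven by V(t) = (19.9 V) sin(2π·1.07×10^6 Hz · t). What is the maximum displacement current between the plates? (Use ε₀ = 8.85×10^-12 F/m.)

0.0162 A

(dE/dt)_max = V₀ω/d = 5.842×10^10 V/(m·s); ω = 2πf = 6.723×10^6 rad/s.
I_d,max = ε₀ A (dE/dt)_max = (8.85×10^-12)(0.03129)(5.842×10^10) = 0.0162 A.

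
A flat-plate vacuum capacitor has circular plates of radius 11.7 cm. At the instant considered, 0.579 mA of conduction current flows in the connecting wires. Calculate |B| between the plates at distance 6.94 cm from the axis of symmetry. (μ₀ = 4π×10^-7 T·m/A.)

No conduction current crosses the gap, so I_d there equals the 5.79×10^-4 A in the leads.
An Ampèrian loop of radius r encloses a fraction (r/R)² of I_d. Then B·2πr = μ₀ I_d (r/R)², giving B = μ₀ I_d r/(2πR²) = 5.87×10^-10 T.

5.87×10^-10 T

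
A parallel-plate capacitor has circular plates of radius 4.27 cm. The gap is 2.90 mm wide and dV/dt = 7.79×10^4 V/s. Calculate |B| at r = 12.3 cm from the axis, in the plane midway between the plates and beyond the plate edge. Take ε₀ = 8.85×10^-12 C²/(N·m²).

2.21×10^-12 T

dE/dt = (dV/dt)/d = 2.686×10^7 V/(m·s); I_d = ε₀(πR²)(dE/dt) = (8.85×10^-12)(5.728×10^-3)(2.686×10^7) = 1.362×10^-6 A.
For r ≥ R the full I_d is enclosed: B = μ₀ I_d/(2πr) = (4π×10^-7)(1.362×10^-6)/(2π·0.123) = 2.21×10^-12 T.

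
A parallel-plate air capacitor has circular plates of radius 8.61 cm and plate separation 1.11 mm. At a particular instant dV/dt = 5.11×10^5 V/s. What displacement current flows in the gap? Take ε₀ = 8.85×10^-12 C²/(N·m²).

The field between the plates is E = V/d, so dE/dt = (5.11×10^5)/(1.11×10^-3 m) = 4.604×10^8 V/(m·s).
I_d = ε₀ A (dE/dt) = (8.85×10^-12)(0.02329)(4.604×10^8) = 9.49×10^-5 A.

9.49×10^-5 A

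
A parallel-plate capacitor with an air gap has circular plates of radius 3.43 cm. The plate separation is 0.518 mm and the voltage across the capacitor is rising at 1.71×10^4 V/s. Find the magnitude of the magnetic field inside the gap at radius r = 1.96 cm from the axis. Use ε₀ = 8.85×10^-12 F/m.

3.60×10^-12 T

With E = V/d, dE/dt = 3.301×10^7 V/(m·s) and πR² = 3.696×10^-3 m², giving I_d = ε₀ πR² dE/dt = 1.080×10^-6 A.
∮B·dl = μ₀ I_d,enc with I_d,enc = I_d r²/R² = 3.527×10^-7 A; so B = μ₀ I_d,enc/(2πr) = 3.60×10^-12 T.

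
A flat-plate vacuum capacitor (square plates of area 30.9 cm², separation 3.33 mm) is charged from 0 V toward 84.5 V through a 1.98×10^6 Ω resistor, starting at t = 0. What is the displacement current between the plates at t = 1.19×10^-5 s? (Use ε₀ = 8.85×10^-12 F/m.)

With C = ε₀A/d = (8.85×10^-12)(3.09×10^-3)/(3.33×10^-3) = 8.212×10^-12 F, the time constant is τ = RC = 1.626×10^-5 s, so t/τ = 0.7319 and e^(−t/τ) = 0.4810.
I_d = I_cond = (V₀/R) e^(−t/τ) = (4.268×10^-5)(0.4810) = 2.05×10^-5 A.

2.05×10^-5 A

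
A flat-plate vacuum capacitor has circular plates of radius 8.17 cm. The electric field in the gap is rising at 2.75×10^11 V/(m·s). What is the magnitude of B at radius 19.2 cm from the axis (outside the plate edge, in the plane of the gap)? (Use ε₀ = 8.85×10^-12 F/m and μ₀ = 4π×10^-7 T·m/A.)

5.32×10^-8 T

I_d = ε₀ dΦ_E/dt = ε₀ πR² (dE/dt) = (8.85×10^-12)(0.02097)(2.75×10^11) = 0.05104 A through the full plate area.
For r ≥ R the full I_d is enclosed: B = μ₀ I_d/(2πr) = (4π×10^-7)(0.05104)/(2π·0.192) = 5.32×10^-8 T.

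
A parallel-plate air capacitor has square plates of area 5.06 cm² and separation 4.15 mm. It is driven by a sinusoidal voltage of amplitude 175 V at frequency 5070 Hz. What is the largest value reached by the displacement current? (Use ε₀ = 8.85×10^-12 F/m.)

C = ε₀A/d = (8.85×10^-12)(5.06×10^-4)/(4.15×10^-3) = 1.079×10^-12 F; ω = 2πf = 3.186×10^4 rad/s.
I_d = C dV/dt, so |I_d|_max = C V₀ ω = (1.079×10^-12)(175)(3.186×10^4) = 6.02×10^-6 A.

6.02×10^-6 A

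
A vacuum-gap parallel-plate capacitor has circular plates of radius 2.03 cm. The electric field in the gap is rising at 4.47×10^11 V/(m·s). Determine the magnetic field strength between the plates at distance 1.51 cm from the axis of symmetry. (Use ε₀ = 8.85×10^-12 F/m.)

I_d = ε₀ dΦ_E/dt = ε₀ πR² (dE/dt) = (8.85×10^-12)(1.295×10^-3)(4.47×10^11) = 5.123×10^-3 A through the full plate area.
For r < R the Ampère–Maxwell law gives B(2πr) = μ₀ I_d (r²/R²), so B = μ₀ I_d r/(2πR²) = (4π×10^-7)(5.123×10^-3)(0.0151)/(2π·0.0203²) = 3.75×10^-8 T.

3.75×10^-8 T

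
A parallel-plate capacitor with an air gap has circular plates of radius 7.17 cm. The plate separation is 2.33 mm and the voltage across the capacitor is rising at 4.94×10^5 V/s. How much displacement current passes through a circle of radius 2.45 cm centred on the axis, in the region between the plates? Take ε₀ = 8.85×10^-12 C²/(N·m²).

dE/dt = (dV/dt)/d = 2.120×10^8 V/(m·s); I_d = ε₀(πR²)(dE/dt) = (8.85×10^-12)(0.01615)(2.120×10^8) = 3.030×10^-5 A.
The field is uniform, so I_d,enc = I_d (r/R)² = (3.030×10^-5)(2.45/7.17)² = 3.54×10^-6 A.

3.54×10^-6 A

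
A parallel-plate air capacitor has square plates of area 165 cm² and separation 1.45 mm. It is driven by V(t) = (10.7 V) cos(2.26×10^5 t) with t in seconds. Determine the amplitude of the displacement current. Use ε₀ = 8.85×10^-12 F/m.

2.44×10^-4 A

C = ε₀A/d = (8.85×10^-12)(0.0165)/(1.45×10^-3) = 1.007×10^-10 F; ω = 2.26×10^5 rad/s.
I_d = C dV/dt, so |I_d|_max = C V₀ ω = (1.007×10^-10)(10.7)(2.26×10^5) = 2.44×10^-4 A.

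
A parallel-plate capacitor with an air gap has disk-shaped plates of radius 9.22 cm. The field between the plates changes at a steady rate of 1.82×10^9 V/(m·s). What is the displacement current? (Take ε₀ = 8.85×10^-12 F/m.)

The displacement current is ε₀ times dΦ_E/dt = ε₀ A dE/dt = (8.85×10^-12)(0.02671)(1.82×10^9) = 4.30×10^-4 A.

4.30×10^-4 A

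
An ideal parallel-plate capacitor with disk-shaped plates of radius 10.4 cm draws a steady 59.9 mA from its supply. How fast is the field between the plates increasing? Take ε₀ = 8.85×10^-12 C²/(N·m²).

Charge continuity gives I_d = I = 0.0599 A between the plates.
Inverting I_d = ε₀ A dE/dt gives dE/dt = 0.0599 / (8.85×10^-12 · 0.03398) = 1.99×10^11 V/(m·s).

1.99×10^11 V/(m·s)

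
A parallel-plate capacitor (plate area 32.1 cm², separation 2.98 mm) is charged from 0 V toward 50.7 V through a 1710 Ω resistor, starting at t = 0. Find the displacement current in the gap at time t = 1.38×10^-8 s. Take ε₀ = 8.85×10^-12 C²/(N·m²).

0.0127 A

C = ε₀A/d = (8.85×10^-12)(3.21×10^-3)/(2.98×10^-3) = 9.533×10^-12 F and τ = RC = 1.630×10^-8 s. I_d in the gap equals the RC charging current.
I_d(t) = (V₀/R) e^(−t/τ) = 0.02965 · e^(−0.8466) = 0.0127 A.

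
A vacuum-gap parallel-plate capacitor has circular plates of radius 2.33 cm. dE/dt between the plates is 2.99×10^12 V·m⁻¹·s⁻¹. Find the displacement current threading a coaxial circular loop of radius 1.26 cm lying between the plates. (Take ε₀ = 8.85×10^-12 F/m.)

Total displacement current: I_d = ε₀(πR²)(dE/dt) = (8.85×10^-12)(1.706×10^-3)(2.99×10^12) = 0.04514 A.
Through an area πr² the displacement current is I_d·(πr²/πR²) = I_d (r/R)² = 0.0132 A.

0.0132 A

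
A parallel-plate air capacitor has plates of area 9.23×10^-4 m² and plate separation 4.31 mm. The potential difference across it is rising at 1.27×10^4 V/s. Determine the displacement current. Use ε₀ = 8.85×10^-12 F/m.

2.41×10^-8 A

The field between the plates is E = V/d, so dE/dt = (1.27×10^4)/(4.31×10^-3 m) = 2.947×10^6 V/(m·s).
I_d = ε₀ A (dE/dt) = (8.85×10^-12)(9.23×10^-4)(2.947×10^6) = 2.41×10^-8 A.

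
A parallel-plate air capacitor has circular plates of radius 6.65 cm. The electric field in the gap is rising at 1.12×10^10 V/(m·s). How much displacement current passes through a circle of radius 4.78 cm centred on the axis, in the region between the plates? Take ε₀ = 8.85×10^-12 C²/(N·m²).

7.11×10^-4 A

Total displacement current: I_d = ε₀(πR²)(dE/dt) = (8.85×10^-12)(0.01389)(1.12×10^10) = 1.377×10^-3 A.
Since J_d is uniform, the enclosed fraction is (r/R)² = 0.5167, giving I_d,enc = 7.11×10^-4 A.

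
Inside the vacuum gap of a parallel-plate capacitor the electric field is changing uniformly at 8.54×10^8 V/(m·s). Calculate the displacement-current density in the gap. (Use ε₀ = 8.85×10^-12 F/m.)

J_d = ε₀ ∂E/∂t, so J_d = 7.56×10^-3 A/m².

7.56×10^-3 A/m²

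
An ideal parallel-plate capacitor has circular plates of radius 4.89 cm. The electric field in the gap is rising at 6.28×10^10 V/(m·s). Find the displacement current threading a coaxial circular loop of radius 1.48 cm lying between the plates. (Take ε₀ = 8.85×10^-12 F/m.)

Through the whole plate area (πR² = 7.512×10^-3 m²), I_d = ε₀ πR² dE/dt = 4.175×10^-3 A.
The field is uniform, so I_d,enc = I_d (r/R)² = (4.175×10^-3)(1.48/4.89)² = 3.82×10^-4 A.

3.82×10^-4 A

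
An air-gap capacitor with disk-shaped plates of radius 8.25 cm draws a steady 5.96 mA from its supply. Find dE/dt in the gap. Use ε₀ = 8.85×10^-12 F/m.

3.15×10^10 V/(m·s)

By continuity, I_d in the gap equals the 5.96 mA flowing in the wire.
Then dE/dt = I_d/(ε₀A) = 3.15×10^10 V/(m·s).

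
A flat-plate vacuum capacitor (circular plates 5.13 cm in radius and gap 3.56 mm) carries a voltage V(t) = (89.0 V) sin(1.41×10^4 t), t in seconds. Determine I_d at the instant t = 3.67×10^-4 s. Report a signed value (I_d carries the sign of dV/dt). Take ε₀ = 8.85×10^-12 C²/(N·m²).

1.15×10^-5 A

dV/dt = (89.0)(1.41×10^4)·cos(5.1747) = 5.597×10^5 V/s.
I_d = C dV/dt with C = ε₀A/d = (8.85×10^-12)(8.268×10^-3)/(3.56×10^-3) = 2.055×10^-11 F, so I_d = (2.055×10^-11)(5.597×10^5) = 1.15×10^-5 A.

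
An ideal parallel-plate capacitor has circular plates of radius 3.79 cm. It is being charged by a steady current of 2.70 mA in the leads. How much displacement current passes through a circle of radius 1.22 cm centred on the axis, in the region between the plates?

By continuity the displacement current in the gap matches the conduction current: I_d = 2.70×10^-3 A.
The field is uniform, so I_d,enc = I_d (r/R)² = (2.70×10^-3)(1.22/3.79)² = 2.80×10^-4 A.

2.80×10^-4 A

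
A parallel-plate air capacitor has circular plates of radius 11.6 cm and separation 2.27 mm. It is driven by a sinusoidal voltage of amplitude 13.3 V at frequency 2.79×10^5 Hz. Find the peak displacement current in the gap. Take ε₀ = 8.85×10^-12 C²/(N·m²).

The displacement current equals the conduction current C dV/dt, which peaks at C V₀ ω.
With C = ε₀A/d = (8.85×10^-12)(0.04227)/(2.27×10^-3) = 1.648×10^-10 F and ω = 2πf = 1.753×10^6 rad/s, I_d,max = (1.648×10^-10)(13.3)(1.753×10^6) = 3.84×10^-3 A.

3.84×10^-3 A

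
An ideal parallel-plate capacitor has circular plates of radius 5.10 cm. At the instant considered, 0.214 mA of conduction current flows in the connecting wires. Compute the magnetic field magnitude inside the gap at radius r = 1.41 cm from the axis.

2.32×10^-10 T

Between the plates the displacement current equals the wire current: I_d = 0.214 mA = 2.14×10^-4 A.
An Ampèrian loop of radius r encloses a fraction (r/R)² of I_d. Then B·2πr = μ₀ I_d (r/R)², giving B = μ₀ I_d r/(2πR²) = 2.32×10^-10 T.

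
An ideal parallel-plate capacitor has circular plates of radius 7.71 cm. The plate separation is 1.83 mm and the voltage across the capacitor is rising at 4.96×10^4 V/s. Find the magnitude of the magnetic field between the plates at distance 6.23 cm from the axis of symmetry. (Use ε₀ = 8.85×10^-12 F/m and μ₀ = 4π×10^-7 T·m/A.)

I_d = C dV/dt with C = ε₀πR²/d = 9.029×10^-11 F, so I_d = (9.029×10^-11)(4.96×10^4) = 4.478×10^-6 A.
For r < R the Ampère–Maxwell law gives B(2πr) = μ₀ I_d (r²/R²), so B = μ₀ I_d r/(2πR²) = (4π×10^-7)(4.478×10^-6)(0.0623)/(2π·0.0771²) = 9.39×10^-12 T.

9.39×10^-12 T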